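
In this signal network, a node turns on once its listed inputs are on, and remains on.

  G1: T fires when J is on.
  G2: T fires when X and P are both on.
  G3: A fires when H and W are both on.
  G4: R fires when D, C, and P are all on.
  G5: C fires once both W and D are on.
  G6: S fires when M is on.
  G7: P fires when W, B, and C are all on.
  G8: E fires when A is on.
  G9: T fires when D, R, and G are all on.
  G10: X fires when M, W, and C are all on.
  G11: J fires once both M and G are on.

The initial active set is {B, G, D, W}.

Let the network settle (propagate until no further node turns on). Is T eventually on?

Yes

G5: W and D on → C on.
W, B, and C are on, so P fires (G7).
G4: D, C, and P on → R on.
G9: D, R, and G on → T on.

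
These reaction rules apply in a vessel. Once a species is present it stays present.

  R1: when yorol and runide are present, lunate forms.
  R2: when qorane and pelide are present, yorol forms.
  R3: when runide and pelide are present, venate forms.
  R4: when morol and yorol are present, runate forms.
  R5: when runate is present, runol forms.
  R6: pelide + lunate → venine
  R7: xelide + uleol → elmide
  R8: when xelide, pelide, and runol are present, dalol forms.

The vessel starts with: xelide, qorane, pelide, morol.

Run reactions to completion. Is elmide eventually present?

No

elmide would need xelide and uleol (R7), but uleol never forms.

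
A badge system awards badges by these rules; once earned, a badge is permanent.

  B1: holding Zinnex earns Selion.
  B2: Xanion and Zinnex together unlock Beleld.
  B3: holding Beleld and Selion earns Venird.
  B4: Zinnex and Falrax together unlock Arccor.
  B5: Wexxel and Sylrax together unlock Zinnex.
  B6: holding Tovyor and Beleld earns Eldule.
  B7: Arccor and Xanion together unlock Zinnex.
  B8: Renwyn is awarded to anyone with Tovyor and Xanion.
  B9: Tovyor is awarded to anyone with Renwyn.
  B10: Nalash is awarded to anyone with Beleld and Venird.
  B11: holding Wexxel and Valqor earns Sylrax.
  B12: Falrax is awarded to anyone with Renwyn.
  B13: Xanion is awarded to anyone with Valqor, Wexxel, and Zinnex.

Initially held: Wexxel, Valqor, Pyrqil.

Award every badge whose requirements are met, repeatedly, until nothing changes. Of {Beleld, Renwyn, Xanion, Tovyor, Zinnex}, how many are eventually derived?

With Wexxel and Valqor, Sylrax is earned (B11).
With Wexxel and Sylrax, Zinnex is earned (B5).
With Valqor, Wexxel, and Zinnex, Xanion is earned (B13).
With Xanion and Zinnex, Beleld is earned (B2).
Beleld: reached.
Renwyn would need Tovyor and Xanion (B8), but Tovyor is never earned.
Xanion: reached.
Tovyor would need Renwyn (B9), but Renwyn is never earned.
Zinnex: reached.
Reached: Beleld, Xanion, and Zinnex — 3 of the 5.

3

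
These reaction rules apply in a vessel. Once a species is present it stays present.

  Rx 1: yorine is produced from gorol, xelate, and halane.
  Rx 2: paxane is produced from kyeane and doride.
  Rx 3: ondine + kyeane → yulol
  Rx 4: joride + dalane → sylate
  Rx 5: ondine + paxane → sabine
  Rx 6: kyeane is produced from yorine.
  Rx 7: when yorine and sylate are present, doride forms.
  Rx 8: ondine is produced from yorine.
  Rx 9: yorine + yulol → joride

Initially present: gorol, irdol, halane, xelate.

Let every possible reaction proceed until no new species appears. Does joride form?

gorol, xelate, and halane present → yorine forms (Rx 1).
yorine present → kyeane forms (Rx 6).
yorine present → ondine forms (Rx 8).
ondine and kyeane present → yulol forms (Rx 3).
yorine and yulol present → joride forms (Rx 9).

Yes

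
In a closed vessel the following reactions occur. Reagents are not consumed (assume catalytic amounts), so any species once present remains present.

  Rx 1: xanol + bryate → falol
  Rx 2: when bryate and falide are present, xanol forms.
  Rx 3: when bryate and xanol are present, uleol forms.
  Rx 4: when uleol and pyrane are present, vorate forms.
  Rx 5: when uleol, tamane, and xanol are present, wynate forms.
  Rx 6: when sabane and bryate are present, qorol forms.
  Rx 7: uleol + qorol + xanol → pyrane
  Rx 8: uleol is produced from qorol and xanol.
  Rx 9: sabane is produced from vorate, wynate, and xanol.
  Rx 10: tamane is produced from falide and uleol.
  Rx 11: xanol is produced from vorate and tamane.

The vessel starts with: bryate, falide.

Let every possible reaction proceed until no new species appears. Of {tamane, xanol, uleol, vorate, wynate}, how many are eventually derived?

4

bryate and falide present → xanol forms (Rx 2).
bryate and xanol present → uleol forms (Rx 3).
falide and uleol present → tamane forms (Rx 10).
uleol, tamane, and xanol present → wynate forms (Rx 5).
tamane: reached.
xanol: reached.
uleol: reached.
vorate would need uleol and pyrane (Rx 4), but pyrane never forms.
wynate: reached.
Reached: tamane, xanol, uleol, and wynate — 4 of the 5.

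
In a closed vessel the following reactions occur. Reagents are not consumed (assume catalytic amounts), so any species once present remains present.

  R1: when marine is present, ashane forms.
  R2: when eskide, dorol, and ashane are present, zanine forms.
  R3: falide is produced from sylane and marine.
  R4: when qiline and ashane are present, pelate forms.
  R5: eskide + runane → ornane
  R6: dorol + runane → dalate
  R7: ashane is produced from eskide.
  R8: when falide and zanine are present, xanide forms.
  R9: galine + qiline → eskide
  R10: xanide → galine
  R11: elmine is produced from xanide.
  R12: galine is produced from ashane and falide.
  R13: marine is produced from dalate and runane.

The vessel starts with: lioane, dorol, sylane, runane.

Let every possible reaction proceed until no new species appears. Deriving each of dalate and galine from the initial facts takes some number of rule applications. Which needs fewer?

dalate

dalate: dorol and runane present → dalate forms (R6). [1 rule application]
galine: dorol and runane present → dalate forms (R6). dalate and runane present → marine forms (R13). marine present → ashane forms (R1). sylane and marine present → falide forms (R3). ashane and falide present → galine forms (R12). [5 rule applications]
dalate needs fewer.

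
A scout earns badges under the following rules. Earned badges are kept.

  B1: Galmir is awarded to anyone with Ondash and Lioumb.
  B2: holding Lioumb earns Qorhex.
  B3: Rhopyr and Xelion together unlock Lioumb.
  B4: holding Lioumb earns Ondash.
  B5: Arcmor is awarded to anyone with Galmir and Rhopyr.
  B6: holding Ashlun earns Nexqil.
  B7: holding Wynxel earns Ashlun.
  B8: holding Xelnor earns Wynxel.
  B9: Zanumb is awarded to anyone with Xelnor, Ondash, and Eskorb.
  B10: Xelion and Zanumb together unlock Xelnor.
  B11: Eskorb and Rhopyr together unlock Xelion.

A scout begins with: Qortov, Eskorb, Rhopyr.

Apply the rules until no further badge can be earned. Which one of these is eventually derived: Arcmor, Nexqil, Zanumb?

With Eskorb and Rhopyr, Xelion is earned (B11).
With Rhopyr and Xelion, Lioumb is earned (B3).
With Lioumb, Ondash is earned (B4).
With Ondash and Lioumb, Galmir is earned (B1).
With Galmir and Rhopyr, Arcmor is earned (B5).
Nexqil would need Ashlun (B6), but Ashlun is never earned. Zanumb would need Xelnor, Ondash, and Eskorb (B9), but Xelnor is never earned.

Arcmor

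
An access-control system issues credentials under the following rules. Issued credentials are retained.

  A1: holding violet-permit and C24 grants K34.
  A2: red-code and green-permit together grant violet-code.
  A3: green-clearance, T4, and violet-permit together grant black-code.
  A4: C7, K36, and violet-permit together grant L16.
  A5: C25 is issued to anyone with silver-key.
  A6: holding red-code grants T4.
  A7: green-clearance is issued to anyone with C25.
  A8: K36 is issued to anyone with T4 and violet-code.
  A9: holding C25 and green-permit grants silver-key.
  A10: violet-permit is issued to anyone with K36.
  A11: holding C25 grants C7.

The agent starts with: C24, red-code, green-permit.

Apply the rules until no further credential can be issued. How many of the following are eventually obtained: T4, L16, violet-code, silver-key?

Holding red-code grants T4 (A6).
Holding red-code and green-permit grants violet-code (A2).
T4: reached.
L16 would need C7, K36, and violet-permit (A4), but C7 is never granted.
violet-code: reached.
silver-key would need C25 and green-permit (A9), but C25 is never granted.
Reached: T4 and violet-code — 2 of the 4.

2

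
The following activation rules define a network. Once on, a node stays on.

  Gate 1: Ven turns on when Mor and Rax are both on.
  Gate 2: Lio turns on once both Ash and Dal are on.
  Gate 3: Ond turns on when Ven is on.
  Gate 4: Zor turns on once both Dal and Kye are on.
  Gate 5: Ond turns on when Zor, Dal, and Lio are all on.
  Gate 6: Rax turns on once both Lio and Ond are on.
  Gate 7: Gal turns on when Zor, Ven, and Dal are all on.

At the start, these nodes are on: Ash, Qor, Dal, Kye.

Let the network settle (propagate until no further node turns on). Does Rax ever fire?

Yes

Gate 4: Dal and Kye on → Zor on.
Gate 2: Ash and Dal on → Lio on.
Gate 5: Zor, Dal, and Lio on → Ond on.
Gate 6: Lio and Ond on → Rax on.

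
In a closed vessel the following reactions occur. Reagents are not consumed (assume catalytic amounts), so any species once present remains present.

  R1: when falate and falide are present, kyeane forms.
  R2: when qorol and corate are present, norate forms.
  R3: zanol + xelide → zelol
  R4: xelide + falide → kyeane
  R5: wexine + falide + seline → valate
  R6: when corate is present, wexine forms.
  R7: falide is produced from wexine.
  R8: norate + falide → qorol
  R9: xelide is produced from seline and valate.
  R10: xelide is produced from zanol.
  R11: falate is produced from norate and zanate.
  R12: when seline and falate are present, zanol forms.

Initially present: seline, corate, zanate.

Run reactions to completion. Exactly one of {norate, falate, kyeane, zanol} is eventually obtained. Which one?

corate present → wexine forms (R6).
wexine present → falide forms (R7).
wexine, falide, and seline present → valate forms (R5).
seline and valate present → xelide forms (R9).
xelide and falide present → kyeane forms (R4).
zanol would need seline and falate (R12), but falate never forms. norate would need qorol and corate (R2), but qorol never forms. falate would need norate and zanate (R11), but norate never forms.

kyeane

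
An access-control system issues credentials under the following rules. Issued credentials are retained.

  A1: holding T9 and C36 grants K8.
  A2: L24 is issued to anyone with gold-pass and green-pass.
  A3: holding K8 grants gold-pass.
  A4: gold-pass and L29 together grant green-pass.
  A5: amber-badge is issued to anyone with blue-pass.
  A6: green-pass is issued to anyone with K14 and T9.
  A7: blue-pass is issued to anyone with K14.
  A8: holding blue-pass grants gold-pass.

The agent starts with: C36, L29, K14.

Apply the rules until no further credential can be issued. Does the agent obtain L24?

Holding K14 grants blue-pass (A7).
Holding blue-pass grants gold-pass (A8).
Holding gold-pass and L29 grants green-pass (A4).
Holding gold-pass and green-pass grants L24 (A2).

Yes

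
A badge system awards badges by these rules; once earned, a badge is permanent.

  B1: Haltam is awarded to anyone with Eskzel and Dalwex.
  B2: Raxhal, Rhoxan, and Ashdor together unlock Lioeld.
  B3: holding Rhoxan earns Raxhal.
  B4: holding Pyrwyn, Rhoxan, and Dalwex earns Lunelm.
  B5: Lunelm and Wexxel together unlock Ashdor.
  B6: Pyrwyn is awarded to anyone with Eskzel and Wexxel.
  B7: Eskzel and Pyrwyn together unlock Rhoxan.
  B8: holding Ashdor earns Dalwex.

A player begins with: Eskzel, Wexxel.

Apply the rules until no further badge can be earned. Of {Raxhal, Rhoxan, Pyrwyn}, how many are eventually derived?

3

With Eskzel and Wexxel, Pyrwyn is earned (B6).
With Eskzel and Pyrwyn, Rhoxan is earned (B7).
With Rhoxan, Raxhal is earned (B3).
Raxhal: reached.
Rhoxan: reached.
Pyrwyn: reached.
All 3 are reached.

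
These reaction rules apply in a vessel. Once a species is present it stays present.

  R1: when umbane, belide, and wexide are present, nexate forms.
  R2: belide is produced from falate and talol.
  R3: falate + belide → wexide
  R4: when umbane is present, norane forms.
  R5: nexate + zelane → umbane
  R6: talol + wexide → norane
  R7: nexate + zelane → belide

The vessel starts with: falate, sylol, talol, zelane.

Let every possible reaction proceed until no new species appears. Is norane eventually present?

falate and talol present → belide forms (R2).
falate and belide present → wexide forms (R3).
talol and wexide present → norane forms (R6).

Yes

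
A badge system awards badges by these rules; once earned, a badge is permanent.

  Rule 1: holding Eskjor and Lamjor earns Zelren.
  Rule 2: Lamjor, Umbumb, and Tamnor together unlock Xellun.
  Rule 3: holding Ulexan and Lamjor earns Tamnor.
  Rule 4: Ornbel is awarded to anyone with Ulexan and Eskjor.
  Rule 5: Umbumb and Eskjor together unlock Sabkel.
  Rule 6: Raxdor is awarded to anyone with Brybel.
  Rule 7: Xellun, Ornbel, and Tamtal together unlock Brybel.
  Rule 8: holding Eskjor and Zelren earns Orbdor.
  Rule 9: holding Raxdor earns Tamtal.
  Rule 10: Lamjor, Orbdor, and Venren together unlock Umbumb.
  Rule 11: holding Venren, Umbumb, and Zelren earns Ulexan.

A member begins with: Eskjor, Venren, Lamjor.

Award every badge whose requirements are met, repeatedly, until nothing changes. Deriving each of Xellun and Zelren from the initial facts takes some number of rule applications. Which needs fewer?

Zelren: With Eskjor and Lamjor, Zelren is earned (Rule 1). [1 rule application]
Xellun: With Eskjor and Lamjor, Zelren is earned (Rule 1). With Eskjor and Zelren, Orbdor is earned (Rule 8). With Lamjor, Orbdor, and Venren, Umbumb is earned (Rule 10). With Venren, Umbumb, and Zelren, Ulexan is earned (Rule 11). With Ulexan and Lamjor, Tamnor is earned (Rule 3). With Lamjor, Umbumb, and Tamnor, Xellun is earned (Rule 2). [6 rule applications]
Zelren needs fewer.

Zelren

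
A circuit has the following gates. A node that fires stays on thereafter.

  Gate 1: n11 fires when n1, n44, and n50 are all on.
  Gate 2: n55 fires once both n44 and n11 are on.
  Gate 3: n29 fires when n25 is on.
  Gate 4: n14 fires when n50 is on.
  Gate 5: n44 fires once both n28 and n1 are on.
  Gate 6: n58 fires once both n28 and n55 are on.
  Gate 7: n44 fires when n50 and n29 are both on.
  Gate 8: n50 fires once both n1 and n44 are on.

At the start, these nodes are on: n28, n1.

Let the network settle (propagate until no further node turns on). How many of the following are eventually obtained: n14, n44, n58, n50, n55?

Gate 5: n28 and n1 on → n44 on.
Gate 8: n1 and n44 on → n50 on.
n1, n44, and n50 are on, so n11 fires (Gate 1).
n50 is on, so n14 fires (Gate 4).
n44 and n11 are on, so n55 fires (Gate 2).
Gate 6: n28 and n55 on → n58 on.
n14: reached.
n44: reached.
n58: reached.
n50: reached.
n55: reached.
All 5 are reached.

5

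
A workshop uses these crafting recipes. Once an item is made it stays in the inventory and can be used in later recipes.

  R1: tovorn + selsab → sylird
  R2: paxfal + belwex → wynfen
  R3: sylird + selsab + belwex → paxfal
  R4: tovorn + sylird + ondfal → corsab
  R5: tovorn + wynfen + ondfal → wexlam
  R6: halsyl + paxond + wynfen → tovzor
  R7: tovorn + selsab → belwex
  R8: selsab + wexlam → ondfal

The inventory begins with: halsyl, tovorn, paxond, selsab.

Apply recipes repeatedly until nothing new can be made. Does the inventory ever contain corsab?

corsab would need tovorn, sylird, and ondfal (R4), but ondfal is never obtained.

No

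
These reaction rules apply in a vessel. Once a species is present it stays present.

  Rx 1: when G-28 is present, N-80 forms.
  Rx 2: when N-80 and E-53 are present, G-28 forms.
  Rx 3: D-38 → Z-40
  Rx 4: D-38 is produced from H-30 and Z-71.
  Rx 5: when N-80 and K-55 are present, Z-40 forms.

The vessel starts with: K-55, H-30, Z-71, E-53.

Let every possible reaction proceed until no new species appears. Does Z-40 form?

H-30 and Z-71 present → D-38 forms (Rx 4).
D-38 present → Z-40 forms (Rx 3).

Yes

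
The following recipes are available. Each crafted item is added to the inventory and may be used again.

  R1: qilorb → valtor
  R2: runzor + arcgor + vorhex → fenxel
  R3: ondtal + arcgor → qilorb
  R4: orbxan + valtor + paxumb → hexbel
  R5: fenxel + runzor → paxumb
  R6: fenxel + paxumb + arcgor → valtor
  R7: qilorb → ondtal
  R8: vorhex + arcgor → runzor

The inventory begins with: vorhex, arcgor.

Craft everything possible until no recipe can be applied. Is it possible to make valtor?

Using R8, vorhex and arcgor make runzor.
runzor + arcgor + vorhex → fenxel (R2).
fenxel + runzor → paxumb (R5).
fenxel + paxumb + arcgor → valtor (R6).

Yes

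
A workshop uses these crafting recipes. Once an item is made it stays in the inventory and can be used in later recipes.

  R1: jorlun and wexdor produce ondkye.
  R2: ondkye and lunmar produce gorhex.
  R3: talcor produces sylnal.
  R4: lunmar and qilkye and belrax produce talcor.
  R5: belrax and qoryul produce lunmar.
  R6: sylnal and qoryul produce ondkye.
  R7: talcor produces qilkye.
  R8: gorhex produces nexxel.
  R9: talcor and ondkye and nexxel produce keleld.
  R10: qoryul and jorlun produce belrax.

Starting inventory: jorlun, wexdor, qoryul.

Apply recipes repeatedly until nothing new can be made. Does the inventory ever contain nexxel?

Yes

qoryul and jorlun → belrax (R10).
jorlun and wexdor → ondkye (R1).
Using R5, belrax and qoryul make lunmar.
Using R2, ondkye and lunmar make gorhex.
gorhex → nexxel (R8).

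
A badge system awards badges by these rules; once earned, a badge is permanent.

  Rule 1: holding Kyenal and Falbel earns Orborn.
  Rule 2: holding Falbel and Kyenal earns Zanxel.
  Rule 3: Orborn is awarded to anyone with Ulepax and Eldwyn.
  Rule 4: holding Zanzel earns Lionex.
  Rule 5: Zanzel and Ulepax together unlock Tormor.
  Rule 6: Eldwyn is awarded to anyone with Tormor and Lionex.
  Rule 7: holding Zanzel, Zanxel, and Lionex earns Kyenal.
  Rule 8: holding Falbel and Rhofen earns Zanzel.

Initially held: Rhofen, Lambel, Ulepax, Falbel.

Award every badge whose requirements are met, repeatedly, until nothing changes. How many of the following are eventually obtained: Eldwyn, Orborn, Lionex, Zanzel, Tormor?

With Falbel and Rhofen, Zanzel is earned (Rule 8).
With Zanzel and Ulepax, Tormor is earned (Rule 5).
With Zanzel, Lionex is earned (Rule 4).
With Tormor and Lionex, Eldwyn is earned (Rule 6).
With Ulepax and Eldwyn, Orborn is earned (Rule 3).
Eldwyn: reached.
Orborn: reached.
Lionex: reached.
Zanzel: reached.
Tormor: reached.
All 5 are reached.

5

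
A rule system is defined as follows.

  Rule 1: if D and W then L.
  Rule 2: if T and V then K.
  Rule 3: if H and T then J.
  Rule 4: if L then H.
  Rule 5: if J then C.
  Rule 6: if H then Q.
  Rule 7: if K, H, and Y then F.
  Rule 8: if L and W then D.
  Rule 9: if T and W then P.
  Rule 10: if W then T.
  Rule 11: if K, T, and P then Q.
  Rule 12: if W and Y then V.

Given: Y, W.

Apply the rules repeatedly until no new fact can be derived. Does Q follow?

Yes

W and Y hold, so V follows (Rule 12).
From W, Rule 10 gives T.
T and V hold, so K follows (Rule 2).
T and W hold, so P follows (Rule 9).
From K, T, and P, Rule 11 gives Q.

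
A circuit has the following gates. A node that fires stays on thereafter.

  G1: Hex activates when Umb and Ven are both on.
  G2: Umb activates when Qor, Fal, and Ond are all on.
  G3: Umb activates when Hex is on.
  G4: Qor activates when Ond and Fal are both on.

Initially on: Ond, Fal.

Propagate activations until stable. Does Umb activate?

Yes

Ond and Fal are on, so Qor activates (G4).
Qor, Fal, and Ond are on, so Umb activates (G2).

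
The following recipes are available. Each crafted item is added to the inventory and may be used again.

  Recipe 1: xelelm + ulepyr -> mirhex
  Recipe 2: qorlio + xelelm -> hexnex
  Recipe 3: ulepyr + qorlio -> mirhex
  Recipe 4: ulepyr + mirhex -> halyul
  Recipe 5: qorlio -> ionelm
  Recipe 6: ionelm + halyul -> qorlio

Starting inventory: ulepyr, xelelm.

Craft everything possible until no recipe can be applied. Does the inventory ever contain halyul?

xelelm + ulepyr -> mirhex (Recipe 1).
ulepyr + mirhex -> halyul (Recipe 4).

Yes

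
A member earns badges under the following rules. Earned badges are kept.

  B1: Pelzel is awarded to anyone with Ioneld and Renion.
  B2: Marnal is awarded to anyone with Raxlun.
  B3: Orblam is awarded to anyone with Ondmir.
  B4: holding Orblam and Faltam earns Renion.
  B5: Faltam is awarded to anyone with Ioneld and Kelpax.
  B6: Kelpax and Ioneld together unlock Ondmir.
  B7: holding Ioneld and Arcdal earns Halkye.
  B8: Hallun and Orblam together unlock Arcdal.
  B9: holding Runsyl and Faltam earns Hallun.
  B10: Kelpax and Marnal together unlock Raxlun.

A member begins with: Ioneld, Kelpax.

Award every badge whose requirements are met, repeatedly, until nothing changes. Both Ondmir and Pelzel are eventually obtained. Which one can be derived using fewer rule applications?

Ondmir: With Kelpax and Ioneld, Ondmir is earned (B6). [1 rule application]
Pelzel: With Ioneld and Kelpax, Faltam is earned (B5). With Kelpax and Ioneld, Ondmir is earned (B6). With Ondmir, Orblam is earned (B3). With Orblam and Faltam, Renion is earned (B4). With Ioneld and Renion, Pelzel is earned (B1). [5 rule applications]
Ondmir needs fewer.

Ondmir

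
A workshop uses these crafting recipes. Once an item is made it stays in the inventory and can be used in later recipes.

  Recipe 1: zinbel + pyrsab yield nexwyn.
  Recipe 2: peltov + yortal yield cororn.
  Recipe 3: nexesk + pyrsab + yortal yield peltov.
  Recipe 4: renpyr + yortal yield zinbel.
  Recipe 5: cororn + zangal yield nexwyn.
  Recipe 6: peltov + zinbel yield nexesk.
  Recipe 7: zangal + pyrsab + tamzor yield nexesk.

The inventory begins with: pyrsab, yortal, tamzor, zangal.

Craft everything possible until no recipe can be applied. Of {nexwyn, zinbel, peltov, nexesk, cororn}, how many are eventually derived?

4

zangal + pyrsab + tamzor → nexesk (Recipe 7).
Using Recipe 3, nexesk, pyrsab, and yortal make peltov.
Using Recipe 2, peltov and yortal make cororn.
Using Recipe 5, cororn and zangal make nexwyn.
nexwyn: reached.
zinbel would need renpyr and yortal (Recipe 4), but renpyr is never obtained.
peltov: reached.
nexesk: reached.
cororn: reached.
Reached: nexwyn, peltov, nexesk, and cororn — 4 of the 5.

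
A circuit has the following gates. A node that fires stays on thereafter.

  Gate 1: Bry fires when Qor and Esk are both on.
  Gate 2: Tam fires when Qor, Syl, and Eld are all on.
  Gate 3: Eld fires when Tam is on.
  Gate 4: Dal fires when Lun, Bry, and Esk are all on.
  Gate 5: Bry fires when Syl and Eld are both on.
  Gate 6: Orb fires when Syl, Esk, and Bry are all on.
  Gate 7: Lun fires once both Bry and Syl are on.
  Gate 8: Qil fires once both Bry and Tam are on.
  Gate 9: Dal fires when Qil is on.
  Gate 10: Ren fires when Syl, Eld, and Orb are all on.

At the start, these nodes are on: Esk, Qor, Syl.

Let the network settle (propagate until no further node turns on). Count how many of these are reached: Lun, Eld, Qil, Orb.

2

Gate 1: Qor and Esk on → Bry on.
Syl, Esk, and Bry are on, so Orb fires (Gate 6).
Bry and Syl are on, so Lun fires (Gate 7).
Lun: reached.
Eld would need Tam (Gate 3), but Tam never turns on.
Qil would need Bry and Tam (Gate 8), but Tam never turns on.
Orb: reached.
Reached: Lun and Orb — 2 of the 4.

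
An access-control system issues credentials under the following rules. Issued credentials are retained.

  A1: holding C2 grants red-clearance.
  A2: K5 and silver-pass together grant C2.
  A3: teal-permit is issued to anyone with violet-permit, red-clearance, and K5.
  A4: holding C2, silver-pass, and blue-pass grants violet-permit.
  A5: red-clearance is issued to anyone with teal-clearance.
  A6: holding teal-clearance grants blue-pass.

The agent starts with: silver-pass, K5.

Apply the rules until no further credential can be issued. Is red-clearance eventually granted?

Holding K5 and silver-pass grants C2 (A2).
Holding C2 grants red-clearance (A1).

Yes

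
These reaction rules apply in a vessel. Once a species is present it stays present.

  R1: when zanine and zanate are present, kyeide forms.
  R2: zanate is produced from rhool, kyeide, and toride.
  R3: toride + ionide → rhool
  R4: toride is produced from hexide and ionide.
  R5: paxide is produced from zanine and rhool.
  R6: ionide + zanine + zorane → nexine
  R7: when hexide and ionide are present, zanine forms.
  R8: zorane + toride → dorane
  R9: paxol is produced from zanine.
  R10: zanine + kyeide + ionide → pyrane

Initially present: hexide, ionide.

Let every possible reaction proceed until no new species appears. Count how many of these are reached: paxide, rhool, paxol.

hexide and ionide present → toride forms (R4).
hexide and ionide present → zanine forms (R7).
zanine present → paxol forms (R9).
toride and ionide present → rhool forms (R3).
zanine and rhool present → paxide forms (R5).
paxide: reached.
rhool: reached.
paxol: reached.
All 3 are reached.

3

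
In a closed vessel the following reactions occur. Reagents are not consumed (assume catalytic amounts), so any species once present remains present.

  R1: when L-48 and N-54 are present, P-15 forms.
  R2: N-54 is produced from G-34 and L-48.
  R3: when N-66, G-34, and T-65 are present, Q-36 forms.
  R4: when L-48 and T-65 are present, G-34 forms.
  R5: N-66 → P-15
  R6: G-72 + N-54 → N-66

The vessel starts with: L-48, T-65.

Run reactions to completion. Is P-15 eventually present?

L-48 and T-65 present → G-34 forms (R4).
G-34 and L-48 present → N-54 forms (R2).
L-48 and N-54 present → P-15 forms (R1).

Yes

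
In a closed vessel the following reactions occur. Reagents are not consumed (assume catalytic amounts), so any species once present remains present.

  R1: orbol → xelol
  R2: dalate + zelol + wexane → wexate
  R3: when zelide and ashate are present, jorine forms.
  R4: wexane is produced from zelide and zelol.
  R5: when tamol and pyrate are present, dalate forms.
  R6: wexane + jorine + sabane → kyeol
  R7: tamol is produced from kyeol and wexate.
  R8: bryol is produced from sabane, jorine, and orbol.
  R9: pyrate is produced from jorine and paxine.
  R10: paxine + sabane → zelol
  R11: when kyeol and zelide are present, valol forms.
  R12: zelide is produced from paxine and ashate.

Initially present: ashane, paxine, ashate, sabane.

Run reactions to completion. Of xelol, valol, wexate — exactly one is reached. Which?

paxine and sabane present → zelol forms (R10).
paxine and ashate present → zelide forms (R12).
zelide and zelol present → wexane forms (R4).
zelide and ashate present → jorine forms (R3).
wexane, jorine, and sabane present → kyeol forms (R6).
kyeol and zelide present → valol forms (R11).
wexate would need dalate, zelol, and wexane (R2), but dalate never forms. xelol would need orbol (R1), but orbol never forms.

valol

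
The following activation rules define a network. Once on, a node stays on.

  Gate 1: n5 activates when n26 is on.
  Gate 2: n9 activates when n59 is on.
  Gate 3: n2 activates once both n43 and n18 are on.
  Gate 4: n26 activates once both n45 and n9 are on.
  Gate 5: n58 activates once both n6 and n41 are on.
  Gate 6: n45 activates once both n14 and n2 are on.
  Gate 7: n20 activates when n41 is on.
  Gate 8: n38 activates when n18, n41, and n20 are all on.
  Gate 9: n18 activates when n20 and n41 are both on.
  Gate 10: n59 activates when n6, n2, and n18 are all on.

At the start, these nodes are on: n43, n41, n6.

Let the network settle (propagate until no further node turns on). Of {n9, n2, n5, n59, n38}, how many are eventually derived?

4

n41 is on, so n20 activates (Gate 7).
Gate 9: n20 and n41 on → n18 on.
Gate 3: n43 and n18 on → n2 on.
Gate 8: n18, n41, and n20 on → n38 on.
Gate 10: n6, n2, and n18 on → n59 on.
Gate 2: n59 on → n9 on.
n9: reached.
n2: reached.
n5 would need n26 (Gate 1), but n26 never turns on.
n59: reached.
n38: reached.
Reached: n9, n2, n59, and n38 — 4 of the 5.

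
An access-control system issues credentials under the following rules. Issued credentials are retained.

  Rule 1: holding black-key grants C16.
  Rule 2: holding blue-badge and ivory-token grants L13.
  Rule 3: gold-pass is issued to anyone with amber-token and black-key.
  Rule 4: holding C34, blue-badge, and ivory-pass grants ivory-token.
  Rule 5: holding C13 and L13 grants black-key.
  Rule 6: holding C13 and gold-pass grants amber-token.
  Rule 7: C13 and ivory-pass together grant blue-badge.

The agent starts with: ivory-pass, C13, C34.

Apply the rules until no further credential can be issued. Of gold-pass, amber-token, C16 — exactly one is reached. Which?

C16

Holding C13 and ivory-pass grants blue-badge (Rule 7).
Holding C34, blue-badge, and ivory-pass grants ivory-token (Rule 4).
Holding blue-badge and ivory-token grants L13 (Rule 2).
Holding C13 and L13 grants black-key (Rule 5).
Holding black-key grants C16 (Rule 1).
gold-pass would need amber-token and black-key (Rule 3), but amber-token is never granted. amber-token would need C13 and gold-pass (Rule 6), but gold-pass is never granted.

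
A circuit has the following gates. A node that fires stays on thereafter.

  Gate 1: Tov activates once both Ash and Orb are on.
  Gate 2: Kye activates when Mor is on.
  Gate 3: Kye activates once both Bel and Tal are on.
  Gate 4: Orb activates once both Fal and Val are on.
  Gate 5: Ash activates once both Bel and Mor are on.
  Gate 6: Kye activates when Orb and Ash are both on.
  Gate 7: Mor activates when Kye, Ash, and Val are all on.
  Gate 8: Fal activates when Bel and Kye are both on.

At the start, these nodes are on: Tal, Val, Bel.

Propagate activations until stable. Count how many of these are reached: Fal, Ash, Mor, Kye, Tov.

2

Bel and Tal are on, so Kye activates (Gate 3).
Gate 8: Bel and Kye on → Fal on.
Fal: reached.
Ash would need Bel and Mor (Gate 5), but Mor never turns on.
Mor would need Kye, Ash, and Val (Gate 7), but Ash never turns on.
Kye: reached.
Tov would need Ash and Orb (Gate 1), but Ash never turns on.
Reached: Fal and Kye — 2 of the 5.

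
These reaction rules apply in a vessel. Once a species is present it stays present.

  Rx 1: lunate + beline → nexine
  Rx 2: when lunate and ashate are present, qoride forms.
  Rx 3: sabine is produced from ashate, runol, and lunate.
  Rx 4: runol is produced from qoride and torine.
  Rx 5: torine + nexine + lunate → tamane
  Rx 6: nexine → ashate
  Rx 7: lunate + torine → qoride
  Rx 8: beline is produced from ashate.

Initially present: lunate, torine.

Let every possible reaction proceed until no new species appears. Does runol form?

lunate and torine present → qoride forms (Rx 7).
qoride and torine present → runol forms (Rx 4).

Yes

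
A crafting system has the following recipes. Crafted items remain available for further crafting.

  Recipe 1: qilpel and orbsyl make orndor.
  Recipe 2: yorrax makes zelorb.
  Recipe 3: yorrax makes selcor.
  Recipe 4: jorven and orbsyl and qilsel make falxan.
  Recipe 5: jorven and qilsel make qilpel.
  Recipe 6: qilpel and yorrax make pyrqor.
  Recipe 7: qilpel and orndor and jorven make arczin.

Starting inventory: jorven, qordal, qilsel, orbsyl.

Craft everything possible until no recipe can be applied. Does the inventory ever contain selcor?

selcor would need yorrax (Recipe 3), but yorrax is never obtained.

No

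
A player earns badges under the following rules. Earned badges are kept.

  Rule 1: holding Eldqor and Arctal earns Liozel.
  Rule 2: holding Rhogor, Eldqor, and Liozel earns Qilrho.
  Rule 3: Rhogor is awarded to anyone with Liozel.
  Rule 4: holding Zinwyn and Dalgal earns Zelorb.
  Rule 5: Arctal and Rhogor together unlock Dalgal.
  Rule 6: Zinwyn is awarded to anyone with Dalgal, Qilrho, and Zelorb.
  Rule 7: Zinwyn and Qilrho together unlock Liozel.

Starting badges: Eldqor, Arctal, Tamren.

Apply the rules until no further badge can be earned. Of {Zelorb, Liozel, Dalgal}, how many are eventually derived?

2

With Eldqor and Arctal, Liozel is earned (Rule 1).
With Liozel, Rhogor is earned (Rule 3).
With Arctal and Rhogor, Dalgal is earned (Rule 5).
Zelorb would need Zinwyn and Dalgal (Rule 4), but Zinwyn is never earned.
Liozel: reached.
Dalgal: reached.
Reached: Liozel and Dalgal — 2 of the 3.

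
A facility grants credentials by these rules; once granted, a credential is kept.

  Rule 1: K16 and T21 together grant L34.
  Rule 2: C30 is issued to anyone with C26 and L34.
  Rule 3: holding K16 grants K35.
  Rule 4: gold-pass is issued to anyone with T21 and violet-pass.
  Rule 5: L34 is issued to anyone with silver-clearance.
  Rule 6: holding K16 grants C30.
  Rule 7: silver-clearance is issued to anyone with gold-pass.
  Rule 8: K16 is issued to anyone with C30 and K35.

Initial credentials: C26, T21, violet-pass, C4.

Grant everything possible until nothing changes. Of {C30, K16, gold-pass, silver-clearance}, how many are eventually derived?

Holding T21 and violet-pass grants gold-pass (Rule 4).
Holding gold-pass grants silver-clearance (Rule 7).
Holding silver-clearance grants L34 (Rule 5).
Holding C26 and L34 grants C30 (Rule 2).
C30: reached.
K16 would need C30 and K35 (Rule 8), but K35 is never granted.
gold-pass: reached.
silver-clearance: reached.
Reached: C30, gold-pass, and silver-clearance — 3 of the 4.

3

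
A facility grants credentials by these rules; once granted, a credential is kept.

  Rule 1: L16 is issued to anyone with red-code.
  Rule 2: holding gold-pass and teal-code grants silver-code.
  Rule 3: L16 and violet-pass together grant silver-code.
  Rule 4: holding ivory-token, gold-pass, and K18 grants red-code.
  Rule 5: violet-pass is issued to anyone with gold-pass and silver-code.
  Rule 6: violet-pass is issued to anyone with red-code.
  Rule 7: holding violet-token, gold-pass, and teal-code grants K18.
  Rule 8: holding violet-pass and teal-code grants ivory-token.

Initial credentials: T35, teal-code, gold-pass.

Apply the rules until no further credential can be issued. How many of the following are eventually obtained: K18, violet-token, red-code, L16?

0

K18 would need violet-token, gold-pass, and teal-code (Rule 7), but violet-token is never granted.
No rule produces violet-token, and it is not given.
red-code would need ivory-token, gold-pass, and K18 (Rule 4), but K18 is never granted.
L16 would need red-code (Rule 1), but red-code is never granted.
None of the 4 are reached.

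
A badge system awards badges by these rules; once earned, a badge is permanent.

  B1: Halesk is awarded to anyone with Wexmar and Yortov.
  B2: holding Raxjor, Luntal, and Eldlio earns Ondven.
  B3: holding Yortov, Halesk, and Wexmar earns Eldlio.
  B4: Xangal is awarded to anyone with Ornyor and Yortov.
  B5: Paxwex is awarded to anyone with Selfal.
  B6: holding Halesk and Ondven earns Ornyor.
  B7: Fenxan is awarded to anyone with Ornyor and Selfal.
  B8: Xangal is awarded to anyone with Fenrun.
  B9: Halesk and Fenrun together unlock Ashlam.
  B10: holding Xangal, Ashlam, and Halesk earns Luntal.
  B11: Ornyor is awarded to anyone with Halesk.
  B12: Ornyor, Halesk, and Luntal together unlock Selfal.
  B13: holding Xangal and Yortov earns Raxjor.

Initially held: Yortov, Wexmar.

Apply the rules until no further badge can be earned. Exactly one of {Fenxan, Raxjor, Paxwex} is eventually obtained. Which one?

Raxjor

With Wexmar and Yortov, Halesk is earned (B1).
With Halesk, Ornyor is earned (B11).
With Ornyor and Yortov, Xangal is earned (B4).
With Xangal and Yortov, Raxjor is earned (B13).
Paxwex would need Selfal (B5), but Selfal is never earned. Fenxan would need Ornyor and Selfal (B7), but Selfal is never earned.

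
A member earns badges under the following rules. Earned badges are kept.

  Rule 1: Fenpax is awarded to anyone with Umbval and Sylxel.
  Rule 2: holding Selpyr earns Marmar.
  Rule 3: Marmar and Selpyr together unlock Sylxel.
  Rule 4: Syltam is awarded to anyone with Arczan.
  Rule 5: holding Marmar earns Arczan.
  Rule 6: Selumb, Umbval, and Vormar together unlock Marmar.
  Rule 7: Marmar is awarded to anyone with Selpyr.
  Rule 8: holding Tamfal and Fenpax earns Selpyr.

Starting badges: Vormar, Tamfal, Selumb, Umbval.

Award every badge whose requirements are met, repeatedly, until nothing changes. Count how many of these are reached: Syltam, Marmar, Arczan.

With Selumb, Umbval, and Vormar, Marmar is earned (Rule 6).
With Marmar, Arczan is earned (Rule 5).
With Arczan, Syltam is earned (Rule 4).
Syltam: reached.
Marmar: reached.
Arczan: reached.
All 3 are reached.

3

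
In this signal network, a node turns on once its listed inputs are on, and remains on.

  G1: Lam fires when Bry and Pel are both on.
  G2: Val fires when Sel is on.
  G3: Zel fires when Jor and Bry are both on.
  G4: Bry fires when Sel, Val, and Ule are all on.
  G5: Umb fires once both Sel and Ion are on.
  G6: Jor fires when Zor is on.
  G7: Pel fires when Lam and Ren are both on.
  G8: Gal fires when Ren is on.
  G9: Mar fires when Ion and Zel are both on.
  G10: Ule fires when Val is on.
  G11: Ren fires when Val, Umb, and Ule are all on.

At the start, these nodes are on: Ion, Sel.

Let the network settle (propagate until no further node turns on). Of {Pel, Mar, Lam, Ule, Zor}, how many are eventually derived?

Sel is on, so Val fires (G2).
Val is on, so Ule fires (G10).
Pel would need Lam and Ren (G7), but Lam never turns on.
Mar would need Ion and Zel (G9), but Zel never turns on.
Lam would need Bry and Pel (G1), but Pel never turns on.
Ule: reached.
No rule produces Zor, and it is not given.
Reached: Ule — 1 of the 5.

1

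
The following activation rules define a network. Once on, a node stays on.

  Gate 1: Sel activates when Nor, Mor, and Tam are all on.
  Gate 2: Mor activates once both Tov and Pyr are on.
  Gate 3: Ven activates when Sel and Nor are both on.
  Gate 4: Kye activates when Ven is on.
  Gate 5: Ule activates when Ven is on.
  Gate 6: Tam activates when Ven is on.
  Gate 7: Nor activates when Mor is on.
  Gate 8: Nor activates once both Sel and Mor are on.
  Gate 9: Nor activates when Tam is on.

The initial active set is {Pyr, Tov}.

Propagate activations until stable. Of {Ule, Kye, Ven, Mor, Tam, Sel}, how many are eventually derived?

1

Tov and Pyr are on, so Mor activates (Gate 2).
Ule would need Ven (Gate 5), but Ven never turns on.
Kye would need Ven (Gate 4), but Ven never turns on.
Ven would need Sel and Nor (Gate 3), but Sel never turns on.
Mor: reached.
Tam would need Ven (Gate 6), but Ven never turns on.
Sel would need Nor, Mor, and Tam (Gate 1), but Tam never turns on.
Reached: Mor — 1 of the 6.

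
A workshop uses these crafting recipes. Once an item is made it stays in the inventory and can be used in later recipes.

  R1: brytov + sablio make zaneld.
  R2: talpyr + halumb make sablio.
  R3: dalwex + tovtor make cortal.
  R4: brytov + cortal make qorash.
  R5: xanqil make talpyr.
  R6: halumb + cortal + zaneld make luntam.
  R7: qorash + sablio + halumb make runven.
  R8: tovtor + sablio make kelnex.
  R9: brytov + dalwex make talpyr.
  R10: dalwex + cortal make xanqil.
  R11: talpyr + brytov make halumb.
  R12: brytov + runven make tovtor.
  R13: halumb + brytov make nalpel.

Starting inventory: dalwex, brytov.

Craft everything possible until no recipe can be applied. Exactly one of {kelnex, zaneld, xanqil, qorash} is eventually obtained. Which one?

zaneld

brytov + dalwex → talpyr (R9).
talpyr + brytov → halumb (R11).
talpyr + halumb → sablio (R2).
brytov + sablio → zaneld (R1).
qorash would need brytov and cortal (R4), but cortal is never obtained. xanqil would need dalwex and cortal (R10), but cortal is never obtained. kelnex would need tovtor and sablio (R8), but tovtor is never obtained.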